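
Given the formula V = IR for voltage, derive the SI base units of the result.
Units of each symbol in V = IR:
  I (current): A
  R (resistance, in ohms): kg·m²/(s³·A²)

Multiplying the contributions: [A] · [kg·m²/(s³·A²)]
Adding exponents of each base unit: kg: 1, m: 2, s: -3, A: -1
SI base units of voltage: kg·m²/(s³·A)

Answer: kg·m²/(s³·A)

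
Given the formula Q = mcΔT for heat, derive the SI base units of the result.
Units of each symbol in Q = mcΔT:
  m (mass): kg
  c (specific heat capacity, in J/(kg·K)): m²/(s²·K)
  ΔT (temperature change): K

Multiplying the contributions: [kg] · [m²/(s²·K)] · [K]
Adding exponents of each base unit: kg: 1, m: 2, s: -2
SI base units of heat: kg·m²/s²

Answer: kg·m²/s²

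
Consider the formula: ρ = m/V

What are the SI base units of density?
Units of each symbol in ρ = m/V:
  m (mass): kg
  V (volume): m³  → in the denominator, contributes 1/m³

Multiplying the contributions: [kg] · [1/m³]
Adding exponents of each base unit: kg: 1, m: -3
SI base units of density: kg/m³

Answer: kg/m³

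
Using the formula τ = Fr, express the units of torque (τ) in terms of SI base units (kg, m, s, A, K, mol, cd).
Units of each symbol in τ = Fr:
  F (force): kg·m/s²
  r (lever arm): m

Multiplying the contributions: [kg·m/s²] · [m]
Adding exponents of each base unit: kg: 1, m: 2, s: -2
SI base units of torque: kg·m²/s²

Answer: kg·m²/s²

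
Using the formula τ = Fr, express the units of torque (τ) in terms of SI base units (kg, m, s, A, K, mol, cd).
Units of each symbol in τ = Fr:
  F (force): kg·m/s²
  r (lever arm): m

Multiplying the contributions: [kg·m/s²] · [m]
Adding exponents of each base unit: kg: 1, m: 2, s: -2
SI base units of torque: kg·m²/s²

Answer: kg·m²/s²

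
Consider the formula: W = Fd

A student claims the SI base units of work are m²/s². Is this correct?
Units of each symbol in W = Fd:
  F (force): kg·m/s²
  d (displacement): m

Multiplying the contributions: [kg·m/s²] · [m]
Adding exponents of each base unit: kg: 1, m: 2, s: -2
SI base units of work: kg·m²/s²

The claimed units m²/s² (exponents m: 2, s: -2) do not match the derived units kg·m²/s² (exponents kg: 1, m: 2, s: -2), so the claim is incorrect.

Answer: No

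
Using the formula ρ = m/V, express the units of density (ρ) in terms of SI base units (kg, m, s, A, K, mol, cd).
Units of each symbol in ρ = m/V:
  m (mass): kg
  V (volume): m³  → in the denominator, contributes 1/m³

Multiplying the contributions: [kg] · [1/m³]
Adding exponents of each base unit: kg: 1, m: -3
SI base units of density: kg/m³

Answer: kg/m³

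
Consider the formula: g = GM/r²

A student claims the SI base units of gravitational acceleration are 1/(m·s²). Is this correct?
Units of each symbol in g = GM/r²:
  G (gravitational constant): m³/(kg·s²)
  M (mass): kg
  r (distance): m  → to the power 2 in the denominator, contributes 1/m²

Multiplying the contributions: [m³/(kg·s²)] · [kg] · [1/m²]
Adding exponents of each base unit: m: 1, s: -2
SI base units of gravitational acceleration: m/s²

The claimed units 1/(m·s²) (exponents m: -1, s: -2) do not match the derived units m/s² (exponents m: 1, s: -2), so the claim is incorrect.

Answer: No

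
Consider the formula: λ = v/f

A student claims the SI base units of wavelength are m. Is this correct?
Units of each symbol in λ = v/f:
  v (wave speed): m/s
  f (frequency): 1/s  → in the denominator, contributes s

Multiplying the contributions: [m/s] · [s]
Adding exponents of each base unit: m: 1
SI base units of wavelength: m

The claimed units m match the derived units, so the claim is correct.

Answer: Yes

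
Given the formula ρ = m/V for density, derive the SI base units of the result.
Units of each symbol in ρ = m/V:
  m (mass): kg
  V (volume): m³  → in the denominator, contributes 1/m³

Multiplying the contributions: [kg] · [1/m³]
Adding exponents of each base unit: kg: 1, m: -3
SI base units of density: kg/m³

Answer: kg/m³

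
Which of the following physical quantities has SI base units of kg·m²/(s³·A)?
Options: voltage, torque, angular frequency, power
Checking the SI base units of each option:
  voltage (V = IR): kg·m²/(s³·A)  ✓ matches
  torque (τ = Fr): kg·m²/s²  ✗
  angular frequency (ω = 2πf): 1/s  ✗
  power (P = W/t): kg·m²/s³  ✗

Only voltage has units kg·m²/(s³·A).

Answer: voltage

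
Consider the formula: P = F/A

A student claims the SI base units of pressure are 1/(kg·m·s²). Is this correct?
Units of each symbol in P = F/A:
  F (force): kg·m/s²
  A (area): m²  → in the denominator, contributes 1/m²

Multiplying the contributions: [kg·m/s²] · [1/m²]
Adding exponents of each base unit: kg: 1, m: -1, s: -2
SI base units of pressure: kg/(m·s²)

The claimed units 1/(kg·m·s²) (exponents kg: -1, m: -1, s: -2) do not match the derived units kg/(m·s²) (exponents kg: 1, m: -1, s: -2), so the claim is incorrect.

Answer: No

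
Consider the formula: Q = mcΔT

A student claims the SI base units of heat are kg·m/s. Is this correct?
Units of each symbol in Q = mcΔT:
  m (mass): kg
  c (specific heat capacity, in J/(kg·K)): m²/(s²·K)
  ΔT (temperature change): K

Multiplying the contributions: [kg] · [m²/(s²·K)] · [K]
Adding exponents of each base unit: kg: 1, m: 2, s: -2
SI base units of heat: kg·m²/s²

The claimed units kg·m/s (exponents kg: 1, m: 1, s: -1) do not match the derived units kg·m²/s² (exponents kg: 1, m: 2, s: -2), so the claim is incorrect.

Answer: No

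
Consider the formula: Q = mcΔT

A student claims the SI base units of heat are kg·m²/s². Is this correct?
Units of each symbol in Q = mcΔT:
  m (mass): kg
  c (specific heat capacity, in J/(kg·K)): m²/(s²·K)
  ΔT (temperature change): K

Multiplying the contributions: [kg] · [m²/(s²·K)] · [K]
Adding exponents of each base unit: kg: 1, m: 2, s: -2
SI base units of heat: kg·m²/s²

The claimed units kg·m²/s² match the derived units, so the claim is correct.

Answer: Yes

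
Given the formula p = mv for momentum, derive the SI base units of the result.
Units of each symbol in p = mv:
  m (mass): kg
  v (velocity): m/s

Multiplying the contributions: [kg] · [m/s]
Adding exponents of each base unit: kg: 1, m: 1, s: -1
SI base units of momentum: kg·m/s

Answer: kg·m/s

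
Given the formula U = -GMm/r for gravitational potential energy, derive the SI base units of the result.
Units of each symbol in U = -GMm/r:
  G (gravitational constant): m³/(kg·s²)
  M (mass): kg
  m (mass): kg
  r (distance): m  → in the denominator, contributes 1/m
  The minus sign does not affect the units.

Multiplying the contributions: [m³/(kg·s²)] · [kg] · [kg] · [1/m]
Adding exponents of each base unit: kg: 1, m: 2, s: -2
SI base units of gravitational potential energy: kg·m²/s²

Answer: kg·m²/s²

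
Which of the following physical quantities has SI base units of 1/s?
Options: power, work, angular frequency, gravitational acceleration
Checking the SI base units of each option:
  power (P = W/t): kg·m²/s³  ✗
  work (W = Fd): kg·m²/s²  ✗
  angular frequency (ω = 2πf): 1/s  ✓ matches
  gravitational acceleration (g = GM/r²): m/s²  ✗

Only angular frequency has units 1/s.

Answer: angular frequency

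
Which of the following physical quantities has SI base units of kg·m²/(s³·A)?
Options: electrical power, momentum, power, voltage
Checking the SI base units of each option:
  electrical power (P = IV): kg·m²/s³  ✗
  momentum (p = mv): kg·m/s  ✗
  power (P = W/t): kg·m²/s³  ✗
  voltage (V = IR): kg·m²/(s³·A)  ✓ matches

Only voltage has units kg·m²/(s³·A).

Answer: voltage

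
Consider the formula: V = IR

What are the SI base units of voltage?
Units of each symbol in V = IR:
  I (current): A
  R (resistance, in ohms): kg·m²/(s³·A²)

Multiplying the contributions: [A] · [kg·m²/(s³·A²)]
Adding exponents of each base unit: kg: 1, m: 2, s: -3, A: -1
SI base units of voltage: kg·m²/(s³·A)

Answer: kg·m²/(s³·A)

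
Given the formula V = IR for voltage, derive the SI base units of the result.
Units of each symbol in V = IR:
  I (current): A
  R (resistance, in ohms): kg·m²/(s³·A²)

Multiplying the contributions: [A] · [kg·m²/(s³·A²)]
Adding exponents of each base unit: kg: 1, m: 2, s: -3, A: -1
SI base units of voltage: kg·m²/(s³·A)

Answer: kg·m²/(s³·A)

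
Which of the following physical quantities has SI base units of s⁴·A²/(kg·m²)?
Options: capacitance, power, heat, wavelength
Checking the SI base units of each option:
  capacitance (C = Q/V): s⁴·A²/(kg·m²)  ✓ matches
  power (P = W/t): kg·m²/s³  ✗
  heat (Q = mcΔT): kg·m²/s²  ✗
  wavelength (λ = v/f): m  ✗

Only capacitance has units s⁴·A²/(kg·m²).

Answer: capacitance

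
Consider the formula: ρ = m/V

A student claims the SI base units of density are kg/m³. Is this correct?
Units of each symbol in ρ = m/V:
  m (mass): kg
  V (volume): m³  → in the denominator, contributes 1/m³

Multiplying the contributions: [kg] · [1/m³]
Adding exponents of each base unit: kg: 1, m: -3
SI base units of density: kg/m³

The claimed units kg/m³ match the derived units, so the claim is correct.

Answer: Yes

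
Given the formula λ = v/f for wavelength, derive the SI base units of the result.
Units of each symbol in λ = v/f:
  v (wave speed): m/s
  f (frequency): 1/s  → in the denominator, contributes s

Multiplying the contributions: [m/s] · [s]
Adding exponents of each base unit: m: 1
SI base units of wavelength: m

Answer: m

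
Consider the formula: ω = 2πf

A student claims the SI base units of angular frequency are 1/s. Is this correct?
Units of each symbol in ω = 2πf:
  f (frequency): 1/s
  The factor 2π is dimensionless.

Multiplying the contributions: [1/s]
Adding exponents of each base unit: s: -1
SI base units of angular frequency: 1/s

The claimed units 1/s match the derived units, so the claim is correct.

Answer: Yes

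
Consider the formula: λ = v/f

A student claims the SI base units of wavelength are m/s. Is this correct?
Units of each symbol in λ = v/f:
  v (wave speed): m/s
  f (frequency): 1/s  → in the denominator, contributes s

Multiplying the contributions: [m/s] · [s]
Adding exponents of each base unit: m: 1
SI base units of wavelength: m

The claimed units m/s (exponents m: 1, s: -1) do not match the derived units m (exponents m: 1), so the claim is incorrect.

Answer: No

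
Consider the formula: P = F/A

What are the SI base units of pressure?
Units of each symbol in P = F/A:
  F (force): kg·m/s²
  A (area): m²  → in the denominator, contributes 1/m²

Multiplying the contributions: [kg·m/s²] · [1/m²]
Adding exponents of each base unit: kg: 1, m: -1, s: -2
SI base units of pressure: kg/(m·s²)

Answer: kg/(m·s²)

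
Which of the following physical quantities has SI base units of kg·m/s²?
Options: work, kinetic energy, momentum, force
Checking the SI base units of each option:
  work (W = Fd): kg·m²/s²  ✗
  kinetic energy (E = ½mv²): kg·m²/s²  ✗
  momentum (p = mv): kg·m/s  ✗
  force (F = ma): kg·m/s²  ✓ matches

Only force has units kg·m/s².

Answer: force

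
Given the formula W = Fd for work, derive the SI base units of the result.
Units of each symbol in W = Fd:
  F (force): kg·m/s²
  d (displacement): m

Multiplying the contributions: [kg·m/s²] · [m]
Adding exponents of each base unit: kg: 1, m: 2, s: -2
SI base units of work: kg·m²/s²

Answer: kg·m²/s²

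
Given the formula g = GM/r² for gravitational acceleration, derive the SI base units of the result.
Units of each symbol in g = GM/r²:
  G (gravitational constant): m³/(kg·s²)
  M (mass): kg
  r (distance): m  → to the power 2 in the denominator, contributes 1/m²

Multiplying the contributions: [m³/(kg·s²)] · [kg] · [1/m²]
Adding exponents of each base unit: m: 1, s: -2
SI base units of gravitational acceleration: m/s²

Answer: m/s²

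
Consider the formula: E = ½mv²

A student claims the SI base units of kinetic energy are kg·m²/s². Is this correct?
Units of each symbol in E = ½mv²:
  m (mass): kg
  v (speed): m/s  → to the power 2, contributes m²/s²
  The factor ½ is dimensionless.

Multiplying the contributions: [kg] · [m²/s²]
Adding exponents of each base unit: kg: 1, m: 2, s: -2
SI base units of kinetic energy: kg·m²/s²

The claimed units kg·m²/s² match the derived units, so the claim is correct.

Answer: Yes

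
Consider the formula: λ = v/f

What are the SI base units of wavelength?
Units of each symbol in λ = v/f:
  v (wave speed): m/s
  f (frequency): 1/s  → in the denominator, contributes s

Multiplying the contributions: [m/s] · [s]
Adding exponents of each base unit: m: 1
SI base units of wavelength: m

Answer: m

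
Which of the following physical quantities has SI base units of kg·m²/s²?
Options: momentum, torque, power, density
Checking the SI base units of each option:
  momentum (p = mv): kg·m/s  ✗
  torque (τ = Fr): kg·m²/s²  ✓ matches
  power (P = W/t): kg·m²/s³  ✗
  density (ρ = m/V): kg/m³  ✗

Only torque has units kg·m²/s².

Answer: torque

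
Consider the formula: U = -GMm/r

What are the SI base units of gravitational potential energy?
Units of each symbol in U = -GMm/r:
  G (gravitational constant): m³/(kg·s²)
  M (mass): kg
  m (mass): kg
  r (distance): m  → in the denominator, contributes 1/m
  The minus sign does not affect the units.

Multiplying the contributions: [m³/(kg·s²)] · [kg] · [kg] · [1/m]
Adding exponents of each base unit: kg: 1, m: 2, s: -2
SI base units of gravitational potential energy: kg·m²/s²

Answer: kg·m²/s²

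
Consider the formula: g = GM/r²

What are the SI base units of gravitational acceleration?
Units of each symbol in g = GM/r²:
  G (gravitational constant): m³/(kg·s²)
  M (mass): kg
  r (distance): m  → to the power 2 in the denominator, contributes 1/m²

Multiplying the contributions: [m³/(kg·s²)] · [kg] · [1/m²]
Adding exponents of each base unit: m: 1, s: -2
SI base units of gravitational acceleration: m/s²

Answer: m/s²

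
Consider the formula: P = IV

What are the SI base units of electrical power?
Units of each symbol in P = IV:
  I (current): A
  V (voltage, in volts): kg·m²/(s³·A)

Multiplying the contributions: [A] · [kg·m²/(s³·A)]
Adding exponents of each base unit: kg: 1, m: 2, s: -3
SI base units of electrical power: kg·m²/s³

Answer: kg·m²/s³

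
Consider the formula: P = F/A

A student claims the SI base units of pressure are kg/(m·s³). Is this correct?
Units of each symbol in P = F/A:
  F (force): kg·m/s²
  A (area): m²  → in the denominator, contributes 1/m²

Multiplying the contributions: [kg·m/s²] · [1/m²]
Adding exponents of each base unit: kg: 1, m: -1, s: -2
SI base units of pressure: kg/(m·s²)

The claimed units kg/(m·s³) (exponents kg: 1, m: -1, s: -3) do not match the derived units kg/(m·s²) (exponents kg: 1, m: -1, s: -2), so the claim is incorrect.

Answer: No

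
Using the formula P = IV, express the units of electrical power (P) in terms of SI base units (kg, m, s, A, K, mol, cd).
Units of each symbol in P = IV:
  I (current): A
  V (voltage, in volts): kg·m²/(s³·A)

Multiplying the contributions: [A] · [kg·m²/(s³·A)]
Adding exponents of each base unit: kg: 1, m: 2, s: -3
SI base units of electrical power: kg·m²/s³

Answer: kg·m²/s³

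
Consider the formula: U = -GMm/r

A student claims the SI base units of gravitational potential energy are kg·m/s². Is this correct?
Units of each symbol in U = -GMm/r:
  G (gravitational constant): m³/(kg·s²)
  M (mass): kg
  m (mass): kg
  r (distance): m  → in the denominator, contributes 1/m
  The minus sign does not affect the units.

Multiplying the contributions: [m³/(kg·s²)] · [kg] · [kg] · [1/m]
Adding exponents of each base unit: kg: 1, m: 2, s: -2
SI base units of gravitational potential energy: kg·m²/s²

The claimed units kg·m/s² (exponents kg: 1, m: 1, s: -2) do not match the derived units kg·m²/s² (exponents kg: 1, m: 2, s: -2), so the claim is incorrect.

Answer: No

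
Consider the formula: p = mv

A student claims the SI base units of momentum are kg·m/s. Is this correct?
Units of each symbol in p = mv:
  m (mass): kg
  v (velocity): m/s

Multiplying the contributions: [kg] · [m/s]
Adding exponents of each base unit: kg: 1, m: 1, s: -1
SI base units of momentum: kg·m/s

The claimed units kg·m/s match the derived units, so the claim is correct.

Answer: Yes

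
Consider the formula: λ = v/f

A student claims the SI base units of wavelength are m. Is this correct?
Units of each symbol in λ = v/f:
  v (wave speed): m/s
  f (frequency): 1/s  → in the denominator, contributes s

Multiplying the contributions: [m/s] · [s]
Adding exponents of each base unit: m: 1
SI base units of wavelength: m

The claimed units m match the derived units, so the claim is correct.

Answer: Yes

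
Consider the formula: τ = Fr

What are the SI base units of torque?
Units of each symbol in τ = Fr:
  F (force): kg·m/s²
  r (lever arm): m

Multiplying the contributions: [kg·m/s²] · [m]
Adding exponents of each base unit: kg: 1, m: 2, s: -2
SI base units of torque: kg·m²/s²

Answer: kg·m²/s²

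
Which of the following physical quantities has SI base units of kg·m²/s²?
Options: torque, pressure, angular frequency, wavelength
Checking the SI base units of each option:
  torque (τ = Fr): kg·m²/s²  ✓ matches
  pressure (P = F/A): kg/(m·s²)  ✗
  angular frequency (ω = 2πf): 1/s  ✗
  wavelength (λ = v/f): m  ✗

Only torque has units kg·m²/s².

Answer: torque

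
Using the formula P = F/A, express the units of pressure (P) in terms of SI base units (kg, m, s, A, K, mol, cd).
Units of each symbol in P = F/A:
  F (force): kg·m/s²
  A (area): m²  → in the denominator, contributes 1/m²

Multiplying the contributions: [kg·m/s²] · [1/m²]
Adding exponents of each base unit: kg: 1, m: -1, s: -2
SI base units of pressure: kg/(m·s²)

Answer: kg/(m·s²)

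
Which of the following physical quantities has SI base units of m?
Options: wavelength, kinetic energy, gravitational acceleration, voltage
Checking the SI base units of each option:
  wavelength (λ = v/f): m  ✓ matches
  kinetic energy (E = ½mv²): kg·m²/s²  ✗
  gravitational acceleration (g = GM/r²): m/s²  ✗
  voltage (V = IR): kg·m²/(s³·A)  ✗

Only wavelength has units m.

Answer: wavelength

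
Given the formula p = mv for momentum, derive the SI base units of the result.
Units of each symbol in p = mv:
  m (mass): kg
  v (velocity): m/s

Multiplying the contributions: [kg] · [m/s]
Adding exponents of each base unit: kg: 1, m: 1, s: -1
SI base units of momentum: kg·m/s

Answer: kg·m/s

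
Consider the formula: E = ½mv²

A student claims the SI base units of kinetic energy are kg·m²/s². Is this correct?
Units of each symbol in E = ½mv²:
  m (mass): kg
  v (speed): m/s  → to the power 2, contributes m²/s²
  The factor ½ is dimensionless.

Multiplying the contributions: [kg] · [m²/s²]
Adding exponents of each base unit: kg: 1, m: 2, s: -2
SI base units of kinetic energy: kg·m²/s²

The claimed units kg·m²/s² match the derived units, so the claim is correct.

Answer: Yes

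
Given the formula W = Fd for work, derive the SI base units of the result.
Units of each symbol in W = Fd:
  F (force): kg·m/s²
  d (displacement): m

Multiplying the contributions: [kg·m/s²] · [m]
Adding exponents of each base unit: kg: 1, m: 2, s: -2
SI base units of work: kg·m²/s²

Answer: kg·m²/s²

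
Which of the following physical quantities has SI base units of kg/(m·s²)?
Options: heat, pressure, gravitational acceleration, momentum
Checking the SI base units of each option:
  heat (Q = mcΔT): kg·m²/s²  ✗
  pressure (P = F/A): kg/(m·s²)  ✓ matches
  gravitational acceleration (g = GM/r²): m/s²  ✗
  momentum (p = mv): kg·m/s  ✗

Only pressure has units kg/(m·s²).

Answer: pressure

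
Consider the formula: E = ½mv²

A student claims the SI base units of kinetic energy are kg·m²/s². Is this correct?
Units of each symbol in E = ½mv²:
  m (mass): kg
  v (speed): m/s  → to the power 2, contributes m²/s²
  The factor ½ is dimensionless.

Multiplying the contributions: [kg] · [m²/s²]
Adding exponents of each base unit: kg: 1, m: 2, s: -2
SI base units of kinetic energy: kg·m²/s²

The claimed units kg·m²/s² match the derived units, so the claim is correct.

Answer: Yes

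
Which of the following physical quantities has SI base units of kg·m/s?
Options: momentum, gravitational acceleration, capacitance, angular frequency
Checking the SI base units of each option:
  momentum (p = mv): kg·m/s  ✓ matches
  gravitational acceleration (g = GM/r²): m/s²  ✗
  capacitance (C = Q/V): s⁴·A²/(kg·m²)  ✗
  angular frequency (ω = 2πf): 1/s  ✗

Only momentum has units kg·m/s.

Answer: momentum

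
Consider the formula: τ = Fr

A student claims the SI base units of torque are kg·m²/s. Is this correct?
Units of each symbol in τ = Fr:
  F (force): kg·m/s²
  r (lever arm): m

Multiplying the contributions: [kg·m/s²] · [m]
Adding exponents of each base unit: kg: 1, m: 2, s: -2
SI base units of torque: kg·m²/s²

The claimed units kg·m²/s (exponents kg: 1, m: 2, s: -1) do not match the derived units kg·m²/s² (exponents kg: 1, m: 2, s: -2), so the claim is incorrect.

Answer: No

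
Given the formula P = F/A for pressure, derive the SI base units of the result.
Units of each symbol in P = F/A:
  F (force): kg·m/s²
  A (area): m²  → in the denominator, contributes 1/m²

Multiplying the contributions: [kg·m/s²] · [1/m²]
Adding exponents of each base unit: kg: 1, m: -1, s: -2
SI base units of pressure: kg/(m·s²)

Answer: kg/(m·s²)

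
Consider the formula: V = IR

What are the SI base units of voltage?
Units of each symbol in V = IR:
  I (current): A
  R (resistance, in ohms): kg·m²/(s³·A²)

Multiplying the contributions: [A] · [kg·m²/(s³·A²)]
Adding exponents of each base unit: kg: 1, m: 2, s: -3, A: -1
SI base units of voltage: kg·m²/(s³·A)

Answer: kg·m²/(s³·A)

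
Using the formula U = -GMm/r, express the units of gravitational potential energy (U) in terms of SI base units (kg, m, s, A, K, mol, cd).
Units of each symbol in U = -GMm/r:
  G (gravitational constant): m³/(kg·s²)
  M (mass): kg
  m (mass): kg
  r (distance): m  → in the denominator, contributes 1/m
  The minus sign does not affect the units.

Multiplying the contributions: [m³/(kg·s²)] · [kg] · [kg] · [1/m]
Adding exponents of each base unit: kg: 1, m: 2, s: -2
SI base units of gravitational potential energy: kg·m²/s²

Answer: kg·m²/s²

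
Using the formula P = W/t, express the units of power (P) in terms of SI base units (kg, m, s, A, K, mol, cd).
Units of each symbol in P = W/t:
  W (work): kg·m²/s²
  t (time): s  → in the denominator, contributes 1/s

Multiplying the contributions: [kg·m²/s²] · [1/s]
Adding exponents of each base unit: kg: 1, m: 2, s: -3
SI base units of power: kg·m²/s³

Answer: kg·m²/s³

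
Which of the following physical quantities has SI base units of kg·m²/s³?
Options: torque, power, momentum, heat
Checking the SI base units of each option:
  torque (τ = Fr): kg·m²/s²  ✗
  power (P = W/t): kg·m²/s³  ✓ matches
  momentum (p = mv): kg·m/s  ✗
  heat (Q = mcΔT): kg·m²/s²  ✗

Only power has units kg·m²/s³.

Answer: power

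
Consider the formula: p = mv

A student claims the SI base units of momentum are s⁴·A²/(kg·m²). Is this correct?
Units of each symbol in p = mv:
  m (mass): kg
  v (velocity): m/s

Multiplying the contributions: [kg] · [m/s]
Adding exponents of each base unit: kg: 1, m: 1, s: -1
SI base units of momentum: kg·m/s

The claimed units s⁴·A²/(kg·m²) (exponents kg: -1, m: -2, s: 4, A: 2) do not match the derived units kg·m/s (exponents kg: 1, m: 1, s: -1), so the claim is incorrect.

Answer: No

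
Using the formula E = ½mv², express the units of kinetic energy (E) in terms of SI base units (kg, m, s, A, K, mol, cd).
Units of each symbol in E = ½mv²:
  m (mass): kg
  v (speed): m/s  → to the power 2, contributes m²/s²
  The factor ½ is dimensionless.

Multiplying the contributions: [kg] · [m²/s²]
Adding exponents of each base unit: kg: 1, m: 2, s: -2
SI base units of kinetic energy: kg·m²/s²

Answer: kg·m²/s²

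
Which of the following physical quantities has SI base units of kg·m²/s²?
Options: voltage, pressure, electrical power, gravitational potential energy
Checking the SI base units of each option:
  voltage (V = IR): kg·m²/(s³·A)  ✗
  pressure (P = F/A): kg/(m·s²)  ✗
  electrical power (P = IV): kg·m²/s³  ✗
  gravitational potential energy (U = -GMm/r): kg·m²/s²  ✓ matches

Only gravitational potential energy has units kg·m²/s².

Answer: gravitational potential energy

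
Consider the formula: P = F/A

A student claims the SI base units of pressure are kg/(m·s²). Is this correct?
Units of each symbol in P = F/A:
  F (force): kg·m/s²
  A (area): m²  → in the denominator, contributes 1/m²

Multiplying the contributions: [kg·m/s²] · [1/m²]
Adding exponents of each base unit: kg: 1, m: -1, s: -2
SI base units of pressure: kg/(m·s²)

The claimed units kg/(m·s²) match the derived units, so the claim is correct.

Answer: Yes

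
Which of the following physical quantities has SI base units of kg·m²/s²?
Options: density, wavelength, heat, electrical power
Checking the SI base units of each option:
  density (ρ = m/V): kg/m³  ✗
  wavelength (λ = v/f): m  ✗
  heat (Q = mcΔT): kg·m²/s²  ✓ matches
  electrical power (P = IV): kg·m²/s³  ✗

Only heat has units kg·m²/s².

Answer: heat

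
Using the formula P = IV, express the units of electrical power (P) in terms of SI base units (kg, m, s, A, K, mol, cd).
Units of each symbol in P = IV:
  I (current): A
  V (voltage, in volts): kg·m²/(s³·A)

Multiplying the contributions: [A] · [kg·m²/(s³·A)]
Adding exponents of each base unit: kg: 1, m: 2, s: -3
SI base units of electrical power: kg·m²/s³

Answer: kg·m²/s³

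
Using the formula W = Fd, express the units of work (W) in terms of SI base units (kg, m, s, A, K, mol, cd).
Units of each symbol in W = Fd:
  F (force): kg·m/s²
  d (displacement): m

Multiplying the contributions: [kg·m/s²] · [m]
Adding exponents of each base unit: kg: 1, m: 2, s: -2
SI base units of work: kg·m²/s²

Answer: kg·m²/s²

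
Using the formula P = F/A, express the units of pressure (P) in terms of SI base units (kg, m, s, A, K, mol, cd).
Units of each symbol in P = F/A:
  F (force): kg·m/s²
  A (area): m²  → in the denominator, contributes 1/m²

Multiplying the contributions: [kg·m/s²] · [1/m²]
Adding exponents of each base unit: kg: 1, m: -1, s: -2
SI base units of pressure: kg/(m·s²)

Answer: kg/(m·s²)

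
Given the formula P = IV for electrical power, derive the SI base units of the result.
Units of each symbol in P = IV:
  I (current): A
  V (voltage, in volts): kg·m²/(s³·A)

Multiplying the contributions: [A] · [kg·m²/(s³·A)]
Adding exponents of each base unit: kg: 1, m: 2, s: -3
SI base units of electrical power: kg·m²/s³

Answer: kg·m²/s³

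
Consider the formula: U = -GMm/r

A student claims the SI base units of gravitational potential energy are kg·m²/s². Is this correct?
Units of each symbol in U = -GMm/r:
  G (gravitational constant): m³/(kg·s²)
  M (mass): kg
  m (mass): kg
  r (distance): m  → in the denominator, contributes 1/m
  The minus sign does not affect the units.

Multiplying the contributions: [m³/(kg·s²)] · [kg] · [kg] · [1/m]
Adding exponents of each base unit: kg: 1, m: 2, s: -2
SI base units of gravitational potential energy: kg·m²/s²

The claimed units kg·m²/s² match the derived units, so the claim is correct.

Answer: Yes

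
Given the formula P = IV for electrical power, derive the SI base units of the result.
Units of each symbol in P = IV:
  I (current): A
  V (voltage, in volts): kg·m²/(s³·A)

Multiplying the contributions: [A] · [kg·m²/(s³·A)]
Adding exponents of each base unit: kg: 1, m: 2, s: -3
SI base units of electrical power: kg·m²/s³

Answer: kg·m²/s³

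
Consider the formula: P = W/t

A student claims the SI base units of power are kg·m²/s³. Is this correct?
Units of each symbol in P = W/t:
  W (work): kg·m²/s²
  t (time): s  → in the denominator, contributes 1/s

Multiplying the contributions: [kg·m²/s²] · [1/s]
Adding exponents of each base unit: kg: 1, m: 2, s: -3
SI base units of power: kg·m²/s³

The claimed units kg·m²/s³ match the derived units, so the claim is correct.

Answer: Yes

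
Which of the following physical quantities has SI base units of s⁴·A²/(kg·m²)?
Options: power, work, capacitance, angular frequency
Checking the SI base units of each option:
  power (P = W/t): kg·m²/s³  ✗
  work (W = Fd): kg·m²/s²  ✗
  capacitance (C = Q/V): s⁴·A²/(kg·m²)  ✓ matches
  angular frequency (ω = 2πf): 1/s  ✗

Only capacitance has units s⁴·A²/(kg·m²).

Answer: capacitance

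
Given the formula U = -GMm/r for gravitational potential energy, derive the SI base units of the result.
Units of each symbol in U = -GMm/r:
  G (gravitational constant): m³/(kg·s²)
  M (mass): kg
  m (mass): kg
  r (distance): m  → in the denominator, contributes 1/m
  The minus sign does not affect the units.

Multiplying the contributions: [m³/(kg·s²)] · [kg] · [kg] · [1/m]
Adding exponents of each base unit: kg: 1, m: 2, s: -2
SI base units of gravitational potential energy: kg·m²/s²

Answer: kg·m²/s²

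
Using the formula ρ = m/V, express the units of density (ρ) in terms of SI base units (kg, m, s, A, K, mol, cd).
Units of each symbol in ρ = m/V:
  m (mass): kg
  V (volume): m³  → in the denominator, contributes 1/m³

Multiplying the contributions: [kg] · [1/m³]
Adding exponents of each base unit: kg: 1, m: -3
SI base units of density: kg/m³

Answer: kg/m³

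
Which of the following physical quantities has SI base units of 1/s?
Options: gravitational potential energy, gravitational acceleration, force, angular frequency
Checking the SI base units of each option:
  gravitational potential energy (U = -GMm/r): kg·m²/s²  ✗
  gravitational acceleration (g = GM/r²): m/s²  ✗
  force (F = ma): kg·m/s²  ✗
  angular frequency (ω = 2πf): 1/s  ✓ matches

Only angular frequency has units 1/s.

Answer: angular frequency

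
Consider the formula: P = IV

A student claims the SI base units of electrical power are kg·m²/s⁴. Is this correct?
Units of each symbol in P = IV:
  I (current): A
  V (voltage, in volts): kg·m²/(s³·A)

Multiplying the contributions: [A] · [kg·m²/(s³·A)]
Adding exponents of each base unit: kg: 1, m: 2, s: -3
SI base units of electrical power: kg·m²/s³

The claimed units kg·m²/s⁴ (exponents kg: 1, m: 2, s: -4) do not match the derived units kg·m²/s³ (exponents kg: 1, m: 2, s: -3), so the claim is incorrect.

Answer: No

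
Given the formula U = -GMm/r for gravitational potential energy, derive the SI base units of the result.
Units of each symbol in U = -GMm/r:
  G (gravitational constant): m³/(kg·s²)
  M (mass): kg
  m (mass): kg
  r (distance): m  → in the denominator, contributes 1/m
  The minus sign does not affect the units.

Multiplying the contributions: [m³/(kg·s²)] · [kg] · [kg] · [1/m]
Adding exponents of each base unit: kg: 1, m: 2, s: -2
SI base units of gravitational potential energy: kg·m²/s²

Answer: kg·m²/s²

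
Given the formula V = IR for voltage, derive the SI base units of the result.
Units of each symbol in V = IR:
  I (current): A
  R (resistance, in ohms): kg·m²/(s³·A²)

Multiplying the contributions: [A] · [kg·m²/(s³·A²)]
Adding exponents of each base unit: kg: 1, m: 2, s: -3, A: -1
SI base units of voltage: kg·m²/(s³·A)

Answer: kg·m²/(s³·A)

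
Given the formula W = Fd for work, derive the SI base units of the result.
Units of each symbol in W = Fd:
  F (force): kg·m/s²
  d (displacement): m

Multiplying the contributions: [kg·m/s²] · [m]
Adding exponents of each base unit: kg: 1, m: 2, s: -2
SI base units of work: kg·m²/s²

Answer: kg·m²/s²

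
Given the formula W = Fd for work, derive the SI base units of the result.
Units of each symbol in W = Fd:
  F (force): kg·m/s²
  d (displacement): m

Multiplying the contributions: [kg·m/s²] · [m]
Adding exponents of each base unit: kg: 1, m: 2, s: -2
SI base units of work: kg·m²/s²

Answer: kg·m²/s²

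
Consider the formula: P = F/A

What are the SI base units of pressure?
Units of each symbol in P = F/A:
  F (force): kg·m/s²
  A (area): m²  → in the denominator, contributes 1/m²

Multiplying the contributions: [kg·m/s²] · [1/m²]
Adding exponents of each base unit: kg: 1, m: -1, s: -2
SI base units of pressure: kg/(m·s²)

Answer: kg/(m·s²)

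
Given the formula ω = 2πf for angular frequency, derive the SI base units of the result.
Units of each symbol in ω = 2πf:
  f (frequency): 1/s
  The factor 2π is dimensionless.

Multiplying the contributions: [1/s]
Adding exponents of each base unit: s: -1
SI base units of angular frequency: 1/s

Answer: 1/s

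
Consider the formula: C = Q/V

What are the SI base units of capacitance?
Units of each symbol in C = Q/V:
  Q (charge, in coulombs): s·A
  V (voltage, in volts): kg·m²/(s³·A)  → in the denominator, contributes s³·A/(kg·m²)

Multiplying the contributions: [s·A] · [s³·A/(kg·m²)]
Adding exponents of each base unit: kg: -1, m: -2, s: 4, A: 2
SI base units of capacitance: s⁴·A²/(kg·m²)

Answer: s⁴·A²/(kg·m²)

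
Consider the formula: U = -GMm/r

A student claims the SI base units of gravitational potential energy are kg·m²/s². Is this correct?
Units of each symbol in U = -GMm/r:
  G (gravitational constant): m³/(kg·s²)
  M (mass): kg
  m (mass): kg
  r (distance): m  → in the denominator, contributes 1/m
  The minus sign does not affect the units.

Multiplying the contributions: [m³/(kg·s²)] · [kg] · [kg] · [1/m]
Adding exponents of each base unit: kg: 1, m: 2, s: -2
SI base units of gravitational potential energy: kg·m²/s²

The claimed units kg·m²/s² match the derived units, so the claim is correct.

Answer: Yes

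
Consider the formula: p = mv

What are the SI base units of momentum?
Units of each symbol in p = mv:
  m (mass): kg
  v (velocity): m/s

Multiplying the contributions: [kg] · [m/s]
Adding exponents of each base unit: kg: 1, m: 1, s: -1
SI base units of momentum: kg·m/s

Answer: kg·m/s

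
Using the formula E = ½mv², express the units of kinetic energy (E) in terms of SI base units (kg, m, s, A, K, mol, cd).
Units of each symbol in E = ½mv²:
  m (mass): kg
  v (speed): m/s  → to the power 2, contributes m²/s²
  The factor ½ is dimensionless.

Multiplying the contributions: [kg] · [m²/s²]
Adding exponents of each base unit: kg: 1, m: 2, s: -2
SI base units of kinetic energy: kg·m²/s²

Answer: kg·m²/s²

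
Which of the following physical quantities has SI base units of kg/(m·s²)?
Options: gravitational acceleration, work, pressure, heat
Checking the SI base units of each option:
  gravitational acceleration (g = GM/r²): m/s²  ✗
  work (W = Fd): kg·m²/s²  ✗
  pressure (P = F/A): kg/(m·s²)  ✓ matches
  heat (Q = mcΔT): kg·m²/s²  ✗

Only pressure has units kg/(m·s²).

Answer: pressure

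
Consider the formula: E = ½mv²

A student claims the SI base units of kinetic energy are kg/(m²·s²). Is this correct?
Units of each symbol in E = ½mv²:
  m (mass): kg
  v (speed): m/s  → to the power 2, contributes m²/s²
  The factor ½ is dimensionless.

Multiplying the contributions: [kg] · [m²/s²]
Adding exponents of each base unit: kg: 1, m: 2, s: -2
SI base units of kinetic energy: kg·m²/s²

The claimed units kg/(m²·s²) (exponents kg: 1, m: -2, s: -2) do not match the derived units kg·m²/s² (exponents kg: 1, m: 2, s: -2), so the claim is incorrect.

Answer: No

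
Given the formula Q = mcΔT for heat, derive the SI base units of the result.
Units of each symbol in Q = mcΔT:
  m (mass): kg
  c (specific heat capacity, in J/(kg·K)): m²/(s²·K)
  ΔT (temperature change): K

Multiplying the contributions: [kg] · [m²/(s²·K)] · [K]
Adding exponents of each base unit: kg: 1, m: 2, s: -2
SI base units of heat: kg·m²/s²

Answer: kg·m²/s²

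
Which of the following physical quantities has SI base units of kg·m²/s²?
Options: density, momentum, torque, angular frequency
Checking the SI base units of each option:
  density (ρ = m/V): kg/m³  ✗
  momentum (p = mv): kg·m/s  ✗
  torque (τ = Fr): kg·m²/s²  ✓ matches
  angular frequency (ω = 2πf): 1/s  ✗

Only torque has units kg·m²/s².

Answer: torque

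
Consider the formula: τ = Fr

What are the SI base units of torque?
Units of each symbol in τ = Fr:
  F (force): kg·m/s²
  r (lever arm): m

Multiplying the contributions: [kg·m/s²] · [m]
Adding exponents of each base unit: kg: 1, m: 2, s: -2
SI base units of torque: kg·m²/s²

Answer: kg·m²/s²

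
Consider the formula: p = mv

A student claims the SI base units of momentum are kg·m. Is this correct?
Units of each symbol in p = mv:
  m (mass): kg
  v (velocity): m/s

Multiplying the contributions: [kg] · [m/s]
Adding exponents of each base unit: kg: 1, m: 1, s: -1
SI base units of momentum: kg·m/s

The claimed units kg·m (exponents kg: 1, m: 1) do not match the derived units kg·m/s (exponents kg: 1, m: 1, s: -1), so the claim is incorrect.

Answer: No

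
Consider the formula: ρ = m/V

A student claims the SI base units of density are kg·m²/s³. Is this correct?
Units of each symbol in ρ = m/V:
  m (mass): kg
  V (volume): m³  → in the denominator, contributes 1/m³

Multiplying the contributions: [kg] · [1/m³]
Adding exponents of each base unit: kg: 1, m: -3
SI base units of density: kg/m³

The claimed units kg·m²/s³ (exponents kg: 1, m: 2, s: -3) do not match the derived units kg/m³ (exponents kg: 1, m: -3), so the claim is incorrect.

Answer: No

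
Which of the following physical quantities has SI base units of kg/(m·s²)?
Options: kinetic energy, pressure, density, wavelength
Checking the SI base units of each option:
  kinetic energy (E = ½mv²): kg·m²/s²  ✗
  pressure (P = F/A): kg/(m·s²)  ✓ matches
  density (ρ = m/V): kg/m³  ✗
  wavelength (λ = v/f): m  ✗

Only pressure has units kg/(m·s²).

Answer: pressure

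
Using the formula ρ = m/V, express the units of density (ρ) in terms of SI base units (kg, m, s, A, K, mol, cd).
Units of each symbol in ρ = m/V:
  m (mass): kg
  V (volume): m³  → in the denominator, contributes 1/m³

Multiplying the contributions: [kg] · [1/m³]
Adding exponents of each base unit: kg: 1, m: -3
SI base units of density: kg/m³

Answer: kg/m³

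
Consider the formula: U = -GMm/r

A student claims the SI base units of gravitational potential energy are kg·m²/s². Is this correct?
Units of each symbol in U = -GMm/r:
  G (gravitational constant): m³/(kg·s²)
  M (mass): kg
  m (mass): kg
  r (distance): m  → in the denominator, contributes 1/m
  The minus sign does not affect the units.

Multiplying the contributions: [m³/(kg·s²)] · [kg] · [kg] · [1/m]
Adding exponents of each base unit: kg: 1, m: 2, s: -2
SI base units of gravitational potential energy: kg·m²/s²

The claimed units kg·m²/s² match the derived units, so the claim is correct.

Answer: Yes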